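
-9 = -9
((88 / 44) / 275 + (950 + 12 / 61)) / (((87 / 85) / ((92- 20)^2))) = 468243804672 / 97295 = 4812619.40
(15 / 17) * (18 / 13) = 1.22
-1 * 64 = -64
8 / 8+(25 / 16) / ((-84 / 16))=59 / 84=0.70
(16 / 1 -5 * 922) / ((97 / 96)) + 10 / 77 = -33957878 / 7469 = -4546.51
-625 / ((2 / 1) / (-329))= 205625 / 2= 102812.50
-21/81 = -7/27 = -0.26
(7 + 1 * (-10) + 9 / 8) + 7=41 / 8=5.12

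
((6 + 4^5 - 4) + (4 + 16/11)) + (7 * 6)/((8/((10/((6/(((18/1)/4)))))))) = 94233/88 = 1070.83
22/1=22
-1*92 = -92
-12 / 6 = -2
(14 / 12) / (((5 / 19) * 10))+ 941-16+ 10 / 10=277933 / 300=926.44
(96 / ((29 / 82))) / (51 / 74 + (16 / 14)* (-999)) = -1359232 / 5713493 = -0.24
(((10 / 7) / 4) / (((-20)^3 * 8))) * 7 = -0.00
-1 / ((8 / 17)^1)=-17 / 8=-2.12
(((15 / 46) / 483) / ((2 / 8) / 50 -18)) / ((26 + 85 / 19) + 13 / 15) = -35625 / 29759407601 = -0.00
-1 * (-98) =98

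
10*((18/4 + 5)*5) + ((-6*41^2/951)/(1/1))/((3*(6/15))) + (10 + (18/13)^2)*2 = 78751708/160719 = 490.00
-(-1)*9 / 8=9 / 8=1.12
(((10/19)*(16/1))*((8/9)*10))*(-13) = -166400/171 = -973.10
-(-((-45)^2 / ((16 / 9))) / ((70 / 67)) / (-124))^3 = -14565218566638375 / 21429355544576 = -679.69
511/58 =8.81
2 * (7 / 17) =14 / 17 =0.82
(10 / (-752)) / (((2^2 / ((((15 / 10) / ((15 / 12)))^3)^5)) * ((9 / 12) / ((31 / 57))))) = -202440757248 / 5450439453125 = -0.04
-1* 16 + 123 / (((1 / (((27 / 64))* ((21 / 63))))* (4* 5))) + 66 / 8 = -8813 / 1280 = -6.89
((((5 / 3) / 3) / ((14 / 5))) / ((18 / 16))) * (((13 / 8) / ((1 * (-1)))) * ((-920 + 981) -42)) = -6175 / 1134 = -5.45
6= 6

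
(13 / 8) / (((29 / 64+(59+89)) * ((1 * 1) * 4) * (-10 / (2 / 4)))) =-13 / 95010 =-0.00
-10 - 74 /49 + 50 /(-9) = -7526 /441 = -17.07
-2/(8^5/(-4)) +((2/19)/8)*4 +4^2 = 1249299/77824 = 16.05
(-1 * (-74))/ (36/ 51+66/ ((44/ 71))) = 2516/ 3645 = 0.69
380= 380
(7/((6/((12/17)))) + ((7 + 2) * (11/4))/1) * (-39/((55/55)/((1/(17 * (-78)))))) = 1739/2312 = 0.75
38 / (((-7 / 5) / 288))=-54720 / 7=-7817.14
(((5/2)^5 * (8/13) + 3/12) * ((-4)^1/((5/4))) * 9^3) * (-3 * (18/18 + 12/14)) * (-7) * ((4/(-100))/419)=27451224/52375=524.13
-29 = -29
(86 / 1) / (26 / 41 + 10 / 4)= 7052 / 257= 27.44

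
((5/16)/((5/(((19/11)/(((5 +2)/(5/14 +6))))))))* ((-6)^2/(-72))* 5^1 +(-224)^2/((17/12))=20770311817/586432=35418.11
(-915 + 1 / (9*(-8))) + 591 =-23329 / 72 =-324.01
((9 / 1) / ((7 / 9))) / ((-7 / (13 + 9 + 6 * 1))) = -324 / 7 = -46.29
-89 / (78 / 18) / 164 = -267 / 2132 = -0.13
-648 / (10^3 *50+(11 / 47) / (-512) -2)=-15593472 / 1203151861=-0.01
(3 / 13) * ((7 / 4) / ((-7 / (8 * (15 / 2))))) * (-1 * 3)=135 / 13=10.38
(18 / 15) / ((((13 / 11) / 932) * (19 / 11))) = 676632 / 1235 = 547.88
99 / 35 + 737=25894 / 35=739.83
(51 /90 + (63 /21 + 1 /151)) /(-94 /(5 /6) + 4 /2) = -0.03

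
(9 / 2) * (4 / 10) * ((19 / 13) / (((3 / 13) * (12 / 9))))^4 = 1172889 / 1280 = 916.32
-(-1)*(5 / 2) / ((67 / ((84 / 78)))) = 35 / 871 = 0.04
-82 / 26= -41 / 13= -3.15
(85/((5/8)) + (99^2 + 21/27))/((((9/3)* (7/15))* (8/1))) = 55900/63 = 887.30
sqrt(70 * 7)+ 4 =4+ 7 * sqrt(10) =26.14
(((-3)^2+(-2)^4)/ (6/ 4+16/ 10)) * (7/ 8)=875/ 124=7.06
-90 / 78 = -15 / 13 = -1.15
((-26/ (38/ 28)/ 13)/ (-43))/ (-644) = -0.00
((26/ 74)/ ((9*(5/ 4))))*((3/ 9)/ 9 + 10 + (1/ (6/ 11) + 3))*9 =20878/ 4995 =4.18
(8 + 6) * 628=8792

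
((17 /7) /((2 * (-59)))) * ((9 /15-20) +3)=697 /2065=0.34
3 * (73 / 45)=73 / 15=4.87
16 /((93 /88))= 1408 /93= 15.14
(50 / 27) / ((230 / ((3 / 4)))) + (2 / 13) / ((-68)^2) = 37777 / 6221592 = 0.01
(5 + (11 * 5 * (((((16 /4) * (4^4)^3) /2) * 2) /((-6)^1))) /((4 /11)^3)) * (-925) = 35501965298125 /3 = 11833988432708.33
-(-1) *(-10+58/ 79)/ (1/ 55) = -40260/ 79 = -509.62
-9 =-9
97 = 97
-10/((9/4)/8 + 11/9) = -2880/433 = -6.65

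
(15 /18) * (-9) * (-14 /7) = 15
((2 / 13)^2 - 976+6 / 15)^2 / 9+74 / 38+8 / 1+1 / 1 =12913218088636 / 122098275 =105760.86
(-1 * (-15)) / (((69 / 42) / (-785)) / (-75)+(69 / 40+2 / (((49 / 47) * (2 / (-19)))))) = -346185000 / 380791081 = -0.91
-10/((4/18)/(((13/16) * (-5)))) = 182.81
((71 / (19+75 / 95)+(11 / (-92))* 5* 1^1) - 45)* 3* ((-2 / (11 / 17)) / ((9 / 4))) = 2058717 / 11891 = 173.13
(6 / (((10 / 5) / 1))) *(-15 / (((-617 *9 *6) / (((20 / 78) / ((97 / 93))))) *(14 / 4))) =1550 / 16338777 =0.00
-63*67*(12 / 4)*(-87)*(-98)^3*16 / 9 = -1843365944448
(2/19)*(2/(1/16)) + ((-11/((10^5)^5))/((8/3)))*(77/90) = 153599999999999999999999983907/45600000000000000000000000000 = 3.37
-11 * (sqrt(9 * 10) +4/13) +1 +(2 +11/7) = -103.17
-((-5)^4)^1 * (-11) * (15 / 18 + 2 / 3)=20625 / 2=10312.50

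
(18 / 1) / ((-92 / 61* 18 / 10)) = -305 / 46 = -6.63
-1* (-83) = 83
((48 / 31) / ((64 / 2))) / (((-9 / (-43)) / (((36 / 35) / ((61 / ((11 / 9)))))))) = 946 / 198555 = 0.00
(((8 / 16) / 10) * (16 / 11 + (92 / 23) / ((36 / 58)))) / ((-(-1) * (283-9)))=391 / 271260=0.00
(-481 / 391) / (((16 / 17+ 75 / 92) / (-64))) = 123136 / 2747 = 44.83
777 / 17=45.71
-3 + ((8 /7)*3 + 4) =31 /7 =4.43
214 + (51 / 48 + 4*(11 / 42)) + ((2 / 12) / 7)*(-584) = 22647 / 112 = 202.21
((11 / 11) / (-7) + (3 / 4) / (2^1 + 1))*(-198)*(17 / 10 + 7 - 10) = 3861 / 140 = 27.58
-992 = -992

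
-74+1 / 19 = -1405 / 19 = -73.95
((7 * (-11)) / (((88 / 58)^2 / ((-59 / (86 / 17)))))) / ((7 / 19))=16026937 / 15136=1058.86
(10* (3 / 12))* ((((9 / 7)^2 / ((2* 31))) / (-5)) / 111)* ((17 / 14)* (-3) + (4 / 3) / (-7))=207 / 449624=0.00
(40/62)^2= 400/961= 0.42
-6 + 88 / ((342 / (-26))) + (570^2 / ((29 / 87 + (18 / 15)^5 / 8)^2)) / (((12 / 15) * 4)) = 6103456428208295 / 24961677804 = 244513.07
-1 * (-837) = 837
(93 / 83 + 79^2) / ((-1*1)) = -518096 / 83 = -6242.12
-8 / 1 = -8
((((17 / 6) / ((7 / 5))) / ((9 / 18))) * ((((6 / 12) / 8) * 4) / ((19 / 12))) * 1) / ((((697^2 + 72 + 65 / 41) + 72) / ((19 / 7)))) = 3485 / 976282762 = 0.00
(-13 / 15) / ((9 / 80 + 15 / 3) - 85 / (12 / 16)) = 0.01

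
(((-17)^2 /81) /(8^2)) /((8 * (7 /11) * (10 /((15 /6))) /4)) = 3179 /290304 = 0.01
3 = 3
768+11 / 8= 6155 / 8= 769.38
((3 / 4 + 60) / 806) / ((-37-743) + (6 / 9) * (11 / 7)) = -5103 / 52738192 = -0.00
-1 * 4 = -4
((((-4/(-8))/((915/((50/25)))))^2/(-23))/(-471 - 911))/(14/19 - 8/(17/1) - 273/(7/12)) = -323/4020492849990300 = -0.00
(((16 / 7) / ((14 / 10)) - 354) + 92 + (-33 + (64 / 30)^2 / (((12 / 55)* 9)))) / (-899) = 17327641 / 53521965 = 0.32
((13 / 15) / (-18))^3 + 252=4960113803 / 19683000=252.00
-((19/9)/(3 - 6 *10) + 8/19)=-197/513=-0.38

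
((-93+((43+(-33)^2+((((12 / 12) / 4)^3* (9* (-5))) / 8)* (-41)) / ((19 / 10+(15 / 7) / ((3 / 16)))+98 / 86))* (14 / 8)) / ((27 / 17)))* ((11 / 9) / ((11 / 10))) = 168138172495 / 5418192384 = 31.03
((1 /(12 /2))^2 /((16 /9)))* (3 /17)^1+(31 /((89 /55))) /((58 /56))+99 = 329953535 /2808128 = 117.50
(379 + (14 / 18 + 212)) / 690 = 2663 / 3105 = 0.86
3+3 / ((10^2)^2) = 3.00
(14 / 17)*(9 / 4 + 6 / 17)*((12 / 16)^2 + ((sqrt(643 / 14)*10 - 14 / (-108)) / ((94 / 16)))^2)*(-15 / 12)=-7109909150545 / 19856824704 - 82600*sqrt(9002) / 5745609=-359.42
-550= -550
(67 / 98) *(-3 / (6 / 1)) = -67 / 196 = -0.34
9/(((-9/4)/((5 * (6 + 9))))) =-300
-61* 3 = -183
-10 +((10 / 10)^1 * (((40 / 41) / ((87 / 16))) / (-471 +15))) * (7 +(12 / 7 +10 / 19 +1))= -90174410 / 9013809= -10.00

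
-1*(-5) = 5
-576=-576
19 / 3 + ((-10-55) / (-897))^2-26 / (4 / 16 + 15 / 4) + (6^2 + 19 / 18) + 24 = 32213 / 529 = 60.89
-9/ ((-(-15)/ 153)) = -459/ 5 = -91.80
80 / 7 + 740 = 5260 / 7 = 751.43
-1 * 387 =-387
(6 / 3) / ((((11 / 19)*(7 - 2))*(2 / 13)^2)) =3211 / 110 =29.19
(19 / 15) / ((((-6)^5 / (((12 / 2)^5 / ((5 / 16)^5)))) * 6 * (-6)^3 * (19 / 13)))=851968 / 3796875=0.22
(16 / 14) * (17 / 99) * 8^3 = 69632 / 693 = 100.48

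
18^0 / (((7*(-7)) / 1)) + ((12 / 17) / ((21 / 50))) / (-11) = -1587 / 9163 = -0.17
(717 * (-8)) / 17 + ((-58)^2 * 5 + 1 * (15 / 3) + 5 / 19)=5325576 / 323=16487.85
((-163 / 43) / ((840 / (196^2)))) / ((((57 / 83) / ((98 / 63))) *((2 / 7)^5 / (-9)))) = 545943949103 / 294120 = 1856194.58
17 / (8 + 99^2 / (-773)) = -13141 / 3617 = -3.63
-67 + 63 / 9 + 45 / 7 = -375 / 7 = -53.57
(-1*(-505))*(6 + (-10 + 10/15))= -5050/3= -1683.33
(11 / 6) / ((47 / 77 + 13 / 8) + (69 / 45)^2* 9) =84700 / 1080867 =0.08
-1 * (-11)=11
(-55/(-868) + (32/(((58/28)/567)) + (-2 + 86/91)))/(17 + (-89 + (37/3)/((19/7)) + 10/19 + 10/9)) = -490084642773/3683041180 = -133.07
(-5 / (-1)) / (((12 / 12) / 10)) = 50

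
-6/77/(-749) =6/57673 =0.00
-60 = -60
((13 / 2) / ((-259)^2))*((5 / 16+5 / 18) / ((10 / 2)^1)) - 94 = -1816016611 / 19319328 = -94.00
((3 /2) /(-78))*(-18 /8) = 9 /208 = 0.04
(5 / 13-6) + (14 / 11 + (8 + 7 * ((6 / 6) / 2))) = 2047 / 286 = 7.16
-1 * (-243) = 243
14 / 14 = 1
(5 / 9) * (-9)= -5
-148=-148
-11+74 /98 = -502 /49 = -10.24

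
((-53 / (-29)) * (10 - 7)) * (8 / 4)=318 / 29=10.97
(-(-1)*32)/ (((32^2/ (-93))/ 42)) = -1953/ 16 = -122.06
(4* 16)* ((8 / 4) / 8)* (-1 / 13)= -16 / 13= -1.23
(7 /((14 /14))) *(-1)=-7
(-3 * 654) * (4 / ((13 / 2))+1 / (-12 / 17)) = 40875 / 26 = 1572.12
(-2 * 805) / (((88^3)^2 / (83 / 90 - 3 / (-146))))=-498617 / 152556742508544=-0.00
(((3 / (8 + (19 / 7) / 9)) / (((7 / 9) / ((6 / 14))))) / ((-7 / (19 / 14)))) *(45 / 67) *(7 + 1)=-2493180 / 12019063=-0.21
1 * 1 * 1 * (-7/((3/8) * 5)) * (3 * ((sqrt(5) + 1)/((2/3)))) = -84 * sqrt(5)/5 - 84/5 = -54.37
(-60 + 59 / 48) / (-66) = 2821 / 3168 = 0.89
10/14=5/7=0.71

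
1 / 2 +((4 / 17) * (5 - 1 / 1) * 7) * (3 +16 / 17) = 15297 / 578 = 26.47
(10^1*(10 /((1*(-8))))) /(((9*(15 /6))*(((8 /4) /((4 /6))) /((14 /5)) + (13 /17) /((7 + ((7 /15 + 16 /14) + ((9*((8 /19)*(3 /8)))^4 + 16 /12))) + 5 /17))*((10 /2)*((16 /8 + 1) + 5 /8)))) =-31079792968 /1140572209365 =-0.03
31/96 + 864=82975/96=864.32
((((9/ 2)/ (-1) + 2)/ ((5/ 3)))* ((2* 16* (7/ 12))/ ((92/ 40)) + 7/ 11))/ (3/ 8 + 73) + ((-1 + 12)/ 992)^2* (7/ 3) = -78319857007/ 438432986112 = -0.18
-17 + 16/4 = -13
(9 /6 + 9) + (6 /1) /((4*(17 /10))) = 11.38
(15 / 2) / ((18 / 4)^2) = 10 / 27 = 0.37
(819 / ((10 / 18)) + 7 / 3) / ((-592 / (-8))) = 11074 / 555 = 19.95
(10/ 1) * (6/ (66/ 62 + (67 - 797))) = -0.08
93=93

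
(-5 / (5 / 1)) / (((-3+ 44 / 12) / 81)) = -243 / 2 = -121.50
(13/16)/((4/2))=13/32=0.41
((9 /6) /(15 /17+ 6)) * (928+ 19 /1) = 16099 /78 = 206.40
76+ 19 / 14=1083 / 14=77.36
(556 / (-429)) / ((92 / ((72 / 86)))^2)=-15012 / 139871303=-0.00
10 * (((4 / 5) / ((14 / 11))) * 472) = 20768 / 7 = 2966.86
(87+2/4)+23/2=99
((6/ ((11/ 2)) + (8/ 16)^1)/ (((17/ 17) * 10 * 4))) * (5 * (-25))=-875/ 176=-4.97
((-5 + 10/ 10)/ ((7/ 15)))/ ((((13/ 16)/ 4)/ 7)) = -3840/ 13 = -295.38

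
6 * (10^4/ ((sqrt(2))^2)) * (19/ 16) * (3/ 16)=106875/ 16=6679.69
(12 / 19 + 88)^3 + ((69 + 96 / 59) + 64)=281813789773 / 404681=696385.03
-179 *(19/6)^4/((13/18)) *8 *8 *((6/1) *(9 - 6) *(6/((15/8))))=-5971829504/65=-91874300.06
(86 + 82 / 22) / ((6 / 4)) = 658 / 11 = 59.82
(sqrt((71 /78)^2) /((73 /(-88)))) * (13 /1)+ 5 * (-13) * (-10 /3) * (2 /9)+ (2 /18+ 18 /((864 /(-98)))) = 503831 /15768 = 31.95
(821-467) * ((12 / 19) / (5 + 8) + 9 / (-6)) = -126909 / 247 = -513.80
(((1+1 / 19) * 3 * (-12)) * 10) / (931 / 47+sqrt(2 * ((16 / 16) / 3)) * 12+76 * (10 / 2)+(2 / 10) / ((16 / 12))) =-2544504048000 / 2683975110499+25447680000 * sqrt(6) / 2683975110499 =-0.92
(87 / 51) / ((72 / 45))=145 / 136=1.07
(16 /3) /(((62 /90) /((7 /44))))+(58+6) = 22244 /341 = 65.23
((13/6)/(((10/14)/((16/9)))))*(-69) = -16744/45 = -372.09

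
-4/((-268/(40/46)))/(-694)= -10/534727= -0.00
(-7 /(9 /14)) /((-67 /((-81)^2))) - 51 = 68025 /67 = 1015.30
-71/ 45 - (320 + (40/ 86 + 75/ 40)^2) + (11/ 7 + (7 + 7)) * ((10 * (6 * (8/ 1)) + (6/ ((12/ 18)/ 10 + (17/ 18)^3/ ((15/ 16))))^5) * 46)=10924331680657568364171539344643/ 1562674788413895296427840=6990790.25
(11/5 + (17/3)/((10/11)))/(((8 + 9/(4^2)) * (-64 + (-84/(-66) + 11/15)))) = -22264/1401373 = -0.02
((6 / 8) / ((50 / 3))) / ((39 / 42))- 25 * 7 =-227437 / 1300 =-174.95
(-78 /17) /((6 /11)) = -143 /17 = -8.41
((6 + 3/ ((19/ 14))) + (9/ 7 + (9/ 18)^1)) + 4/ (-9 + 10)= 3723/ 266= 14.00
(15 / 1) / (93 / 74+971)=0.02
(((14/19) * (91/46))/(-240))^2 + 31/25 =545607025/439992576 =1.24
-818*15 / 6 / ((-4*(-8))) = -2045 / 32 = -63.91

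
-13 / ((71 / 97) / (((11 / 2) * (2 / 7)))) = -13871 / 497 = -27.91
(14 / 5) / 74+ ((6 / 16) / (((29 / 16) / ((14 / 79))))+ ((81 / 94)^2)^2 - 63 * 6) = -12487640122462453 / 33090873546160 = -377.37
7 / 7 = 1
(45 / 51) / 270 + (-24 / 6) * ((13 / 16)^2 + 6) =-260833 / 9792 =-26.64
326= 326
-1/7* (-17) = 17/7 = 2.43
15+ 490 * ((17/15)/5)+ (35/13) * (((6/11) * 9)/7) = 274463/2145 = 127.95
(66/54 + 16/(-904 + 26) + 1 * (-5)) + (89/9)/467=-2321665/615039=-3.77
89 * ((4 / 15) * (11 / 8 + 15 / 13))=23407 / 390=60.02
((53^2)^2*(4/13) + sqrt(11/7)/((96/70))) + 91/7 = 2427854.22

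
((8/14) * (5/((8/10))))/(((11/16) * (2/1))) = 200/77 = 2.60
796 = 796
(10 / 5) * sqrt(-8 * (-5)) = 4 * sqrt(10) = 12.65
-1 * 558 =-558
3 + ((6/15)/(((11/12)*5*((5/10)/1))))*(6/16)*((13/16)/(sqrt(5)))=117*sqrt(5)/11000 + 3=3.02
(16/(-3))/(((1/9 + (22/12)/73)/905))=-6342240/179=-35431.51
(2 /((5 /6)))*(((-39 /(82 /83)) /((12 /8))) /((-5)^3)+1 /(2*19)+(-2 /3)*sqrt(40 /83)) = -0.54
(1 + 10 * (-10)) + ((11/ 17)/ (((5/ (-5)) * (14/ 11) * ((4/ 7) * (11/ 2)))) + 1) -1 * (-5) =-6335/ 68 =-93.16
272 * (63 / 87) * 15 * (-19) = -1627920 / 29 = -56135.17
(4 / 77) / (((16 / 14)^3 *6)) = 49 / 8448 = 0.01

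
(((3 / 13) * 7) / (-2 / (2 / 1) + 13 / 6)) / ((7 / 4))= 0.79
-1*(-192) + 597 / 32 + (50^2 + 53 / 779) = 67572935 / 24928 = 2710.72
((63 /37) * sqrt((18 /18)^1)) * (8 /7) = 72 /37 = 1.95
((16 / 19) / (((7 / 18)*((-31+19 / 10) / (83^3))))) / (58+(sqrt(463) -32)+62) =-16101521920 / 31310727+182971840*sqrt(463) / 31310727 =-388.51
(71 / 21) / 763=71 / 16023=0.00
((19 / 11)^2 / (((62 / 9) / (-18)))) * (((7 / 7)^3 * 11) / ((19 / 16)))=-24624 / 341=-72.21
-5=-5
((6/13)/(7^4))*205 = 1230/31213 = 0.04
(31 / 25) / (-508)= -31 / 12700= -0.00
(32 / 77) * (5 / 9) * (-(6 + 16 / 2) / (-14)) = 160 / 693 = 0.23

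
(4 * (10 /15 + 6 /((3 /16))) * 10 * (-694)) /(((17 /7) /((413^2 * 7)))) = -22737448102880 /51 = -445832315742.75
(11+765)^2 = 602176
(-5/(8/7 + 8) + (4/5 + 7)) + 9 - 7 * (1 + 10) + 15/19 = -364541/6080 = -59.96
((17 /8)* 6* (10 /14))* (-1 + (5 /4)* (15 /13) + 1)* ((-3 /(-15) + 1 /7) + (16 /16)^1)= 179775 /10192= 17.64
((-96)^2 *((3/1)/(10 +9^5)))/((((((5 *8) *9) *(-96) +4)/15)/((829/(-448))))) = 1342980/3571474907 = 0.00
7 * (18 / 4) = 63 / 2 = 31.50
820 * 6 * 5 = 24600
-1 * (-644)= 644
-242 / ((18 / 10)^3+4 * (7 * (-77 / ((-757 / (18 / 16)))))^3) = -1679666216096000 / 54747906035391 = -30.68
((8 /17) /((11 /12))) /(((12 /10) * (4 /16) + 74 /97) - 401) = -31040 /24181531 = -0.00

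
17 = 17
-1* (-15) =15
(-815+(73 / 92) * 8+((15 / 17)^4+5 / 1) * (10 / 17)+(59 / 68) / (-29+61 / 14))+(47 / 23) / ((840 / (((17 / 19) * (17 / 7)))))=-2938370580314581 / 3648407752920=-805.38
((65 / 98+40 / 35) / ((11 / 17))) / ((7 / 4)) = 6018 / 3773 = 1.60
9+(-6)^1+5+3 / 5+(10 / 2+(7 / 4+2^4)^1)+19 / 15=1957 / 60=32.62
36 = 36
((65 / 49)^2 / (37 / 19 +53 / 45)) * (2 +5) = 3612375 / 916496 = 3.94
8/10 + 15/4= 91/20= 4.55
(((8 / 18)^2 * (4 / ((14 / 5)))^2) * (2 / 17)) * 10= 32000 / 67473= 0.47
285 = 285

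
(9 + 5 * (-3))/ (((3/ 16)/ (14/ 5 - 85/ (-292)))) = -36104/ 365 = -98.92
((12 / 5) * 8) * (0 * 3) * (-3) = 0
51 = 51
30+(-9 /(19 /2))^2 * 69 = 91.93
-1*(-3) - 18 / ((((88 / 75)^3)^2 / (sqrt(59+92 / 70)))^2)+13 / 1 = -108286217695078850866638139 / 754849045375883512119296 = -143.45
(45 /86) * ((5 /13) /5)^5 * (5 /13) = 225 /415105574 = 0.00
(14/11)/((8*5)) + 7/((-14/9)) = -983/220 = -4.47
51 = 51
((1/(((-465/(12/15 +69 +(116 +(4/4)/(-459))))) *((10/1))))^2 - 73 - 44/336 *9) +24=-40001271877415273/797203736437500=-50.18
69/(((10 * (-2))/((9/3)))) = -207/20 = -10.35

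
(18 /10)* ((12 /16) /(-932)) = -27 /18640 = -0.00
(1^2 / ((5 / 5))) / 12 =1 / 12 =0.08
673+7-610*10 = -5420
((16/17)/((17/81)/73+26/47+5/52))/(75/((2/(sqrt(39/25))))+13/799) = -43469726976/4061633282753417+20037872223360 * sqrt(39)/4061633282753417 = 0.03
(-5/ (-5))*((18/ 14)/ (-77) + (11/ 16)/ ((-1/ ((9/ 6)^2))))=-53937/ 34496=-1.56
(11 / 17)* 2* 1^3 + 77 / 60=2629 / 1020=2.58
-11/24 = -0.46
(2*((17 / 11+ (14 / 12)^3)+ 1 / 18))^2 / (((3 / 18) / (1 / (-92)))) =-57410929 / 21640608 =-2.65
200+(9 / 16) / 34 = 108809 / 544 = 200.02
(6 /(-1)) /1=-6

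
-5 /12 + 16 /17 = 107 /204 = 0.52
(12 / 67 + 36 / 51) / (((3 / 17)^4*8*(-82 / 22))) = -756602 / 24723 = -30.60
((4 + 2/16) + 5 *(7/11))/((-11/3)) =-1929/968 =-1.99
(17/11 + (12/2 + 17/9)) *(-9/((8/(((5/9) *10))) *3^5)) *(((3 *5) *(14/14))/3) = -58375/48114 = -1.21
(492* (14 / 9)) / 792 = 287 / 297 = 0.97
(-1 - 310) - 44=-355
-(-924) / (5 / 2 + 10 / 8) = 1232 / 5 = 246.40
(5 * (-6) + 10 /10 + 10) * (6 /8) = -57 /4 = -14.25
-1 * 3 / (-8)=3 / 8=0.38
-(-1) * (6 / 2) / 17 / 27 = 1 / 153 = 0.01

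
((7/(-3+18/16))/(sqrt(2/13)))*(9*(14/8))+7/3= 7/3- 147*sqrt(26)/5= -147.58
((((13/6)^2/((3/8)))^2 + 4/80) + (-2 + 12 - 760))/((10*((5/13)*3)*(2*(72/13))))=-1461747079/314928000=-4.64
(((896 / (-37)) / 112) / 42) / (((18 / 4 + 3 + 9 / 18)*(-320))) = 1 / 497280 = 0.00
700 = 700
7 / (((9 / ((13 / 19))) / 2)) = 182 / 171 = 1.06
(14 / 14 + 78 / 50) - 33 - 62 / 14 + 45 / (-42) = -1797 / 50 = -35.94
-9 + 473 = 464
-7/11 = -0.64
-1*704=-704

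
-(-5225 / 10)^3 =142645765.62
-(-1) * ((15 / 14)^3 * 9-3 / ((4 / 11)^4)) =-14093589 / 87808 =-160.50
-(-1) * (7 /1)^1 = 7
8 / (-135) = -8 / 135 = -0.06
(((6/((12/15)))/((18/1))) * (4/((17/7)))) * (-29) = -1015/51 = -19.90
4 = 4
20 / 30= 2 / 3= 0.67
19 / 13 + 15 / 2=233 / 26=8.96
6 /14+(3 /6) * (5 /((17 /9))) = 1.75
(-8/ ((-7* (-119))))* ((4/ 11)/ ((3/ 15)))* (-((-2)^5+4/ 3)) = -14720/ 27489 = -0.54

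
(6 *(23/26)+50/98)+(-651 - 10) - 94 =-477229/637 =-749.18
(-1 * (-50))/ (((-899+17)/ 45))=-125/ 49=-2.55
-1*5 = -5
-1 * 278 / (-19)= 278 / 19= 14.63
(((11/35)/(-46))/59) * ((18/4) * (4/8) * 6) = -0.00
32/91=0.35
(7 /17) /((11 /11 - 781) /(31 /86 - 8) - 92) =219 /5372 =0.04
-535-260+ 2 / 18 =-7154 / 9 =-794.89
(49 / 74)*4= 2.65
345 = 345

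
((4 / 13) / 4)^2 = 1 / 169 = 0.01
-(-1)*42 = 42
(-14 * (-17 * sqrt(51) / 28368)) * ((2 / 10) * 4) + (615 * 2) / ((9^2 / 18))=119 * sqrt(51) / 17730 + 820 / 3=273.38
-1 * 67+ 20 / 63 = -4201 / 63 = -66.68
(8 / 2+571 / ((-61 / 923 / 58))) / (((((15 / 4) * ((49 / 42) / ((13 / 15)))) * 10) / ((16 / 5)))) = -726637184 / 22875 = -31765.56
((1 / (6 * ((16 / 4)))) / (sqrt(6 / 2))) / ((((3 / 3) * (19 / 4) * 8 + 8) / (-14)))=-7 * sqrt(3) / 1656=-0.01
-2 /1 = -2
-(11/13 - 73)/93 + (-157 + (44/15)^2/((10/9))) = -22439063/151125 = -148.48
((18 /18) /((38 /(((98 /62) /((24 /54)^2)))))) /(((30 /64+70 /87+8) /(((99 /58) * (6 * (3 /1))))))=964467 /1382383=0.70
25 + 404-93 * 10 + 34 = -467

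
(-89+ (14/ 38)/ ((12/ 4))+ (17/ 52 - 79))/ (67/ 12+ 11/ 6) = -496619/ 21983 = -22.59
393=393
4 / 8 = 1 / 2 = 0.50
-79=-79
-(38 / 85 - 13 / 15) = 107 / 255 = 0.42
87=87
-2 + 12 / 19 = -26 / 19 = -1.37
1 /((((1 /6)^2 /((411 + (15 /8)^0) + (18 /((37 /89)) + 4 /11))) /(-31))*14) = -103483332 /2849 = -36322.69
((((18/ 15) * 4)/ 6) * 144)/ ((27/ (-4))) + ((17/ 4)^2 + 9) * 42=134347/ 120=1119.56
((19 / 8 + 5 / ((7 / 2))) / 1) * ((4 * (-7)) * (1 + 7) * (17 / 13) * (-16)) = 231744 / 13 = 17826.46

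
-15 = -15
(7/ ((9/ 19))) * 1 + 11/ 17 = 2360/ 153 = 15.42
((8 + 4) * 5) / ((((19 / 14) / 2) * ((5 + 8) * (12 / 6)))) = 840 / 247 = 3.40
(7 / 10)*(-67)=-469 / 10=-46.90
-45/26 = -1.73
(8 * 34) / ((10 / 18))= 2448 / 5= 489.60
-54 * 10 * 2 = -1080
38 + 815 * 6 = 4928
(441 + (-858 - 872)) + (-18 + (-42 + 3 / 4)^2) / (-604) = -12483833 / 9664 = -1291.79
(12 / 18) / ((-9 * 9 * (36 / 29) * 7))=-29 / 30618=-0.00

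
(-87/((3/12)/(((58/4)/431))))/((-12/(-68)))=-28594/431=-66.34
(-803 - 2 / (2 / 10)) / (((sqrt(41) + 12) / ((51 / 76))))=-124389 / 1957 + 41463 * sqrt(41) / 7828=-29.65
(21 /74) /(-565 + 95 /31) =-651 /1289080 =-0.00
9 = 9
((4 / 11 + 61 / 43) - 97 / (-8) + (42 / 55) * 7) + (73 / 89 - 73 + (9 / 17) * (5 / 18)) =-1510878767 / 28625960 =-52.78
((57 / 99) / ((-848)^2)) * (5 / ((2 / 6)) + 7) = 19 / 1078656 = 0.00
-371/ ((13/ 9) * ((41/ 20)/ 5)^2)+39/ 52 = -133494441/ 87412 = -1527.19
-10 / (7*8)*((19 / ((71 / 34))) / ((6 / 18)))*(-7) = 4845 / 142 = 34.12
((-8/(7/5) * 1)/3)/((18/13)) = -260/189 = -1.38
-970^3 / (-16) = 114084125 / 2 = 57042062.50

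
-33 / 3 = -11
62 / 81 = 0.77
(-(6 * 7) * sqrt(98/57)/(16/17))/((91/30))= -1785 * sqrt(114)/988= -19.29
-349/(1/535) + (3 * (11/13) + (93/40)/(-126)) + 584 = -4065046003/21840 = -186128.48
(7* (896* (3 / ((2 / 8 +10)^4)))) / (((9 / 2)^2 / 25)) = 160563200 / 76295547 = 2.10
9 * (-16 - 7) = -207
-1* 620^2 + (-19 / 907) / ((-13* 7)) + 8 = -31726562485 / 82537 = -384392.00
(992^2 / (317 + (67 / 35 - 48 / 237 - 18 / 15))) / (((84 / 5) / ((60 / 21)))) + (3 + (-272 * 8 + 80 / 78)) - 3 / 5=-397556828 / 241605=-1645.48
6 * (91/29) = 546/29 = 18.83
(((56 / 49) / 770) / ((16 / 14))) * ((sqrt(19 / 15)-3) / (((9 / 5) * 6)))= -1 / 2772+ sqrt(285) / 124740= -0.00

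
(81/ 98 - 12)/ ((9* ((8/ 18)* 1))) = -1095/ 392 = -2.79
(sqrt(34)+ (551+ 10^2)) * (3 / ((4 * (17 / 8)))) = 6 * sqrt(34) / 17+ 3906 / 17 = 231.82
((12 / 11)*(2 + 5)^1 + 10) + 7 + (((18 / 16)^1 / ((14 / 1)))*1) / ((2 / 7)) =8771 / 352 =24.92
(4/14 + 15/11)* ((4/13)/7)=508/7007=0.07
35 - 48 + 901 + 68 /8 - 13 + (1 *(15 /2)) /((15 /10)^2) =5321 /6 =886.83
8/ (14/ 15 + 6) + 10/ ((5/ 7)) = 197/ 13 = 15.15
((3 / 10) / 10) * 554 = 831 / 50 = 16.62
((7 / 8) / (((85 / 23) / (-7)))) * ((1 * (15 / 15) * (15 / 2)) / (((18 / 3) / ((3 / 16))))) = -0.39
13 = 13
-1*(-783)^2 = -613089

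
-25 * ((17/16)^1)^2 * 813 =-5873925/256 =-22945.02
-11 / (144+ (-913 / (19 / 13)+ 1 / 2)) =418 / 18247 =0.02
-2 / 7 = -0.29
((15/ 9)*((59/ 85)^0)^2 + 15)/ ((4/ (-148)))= -1850/ 3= -616.67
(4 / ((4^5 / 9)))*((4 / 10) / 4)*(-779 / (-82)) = 171 / 5120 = 0.03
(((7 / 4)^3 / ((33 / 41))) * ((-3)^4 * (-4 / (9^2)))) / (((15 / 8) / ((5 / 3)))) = -23.68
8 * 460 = 3680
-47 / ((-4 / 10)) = 235 / 2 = 117.50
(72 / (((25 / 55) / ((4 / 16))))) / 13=198 / 65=3.05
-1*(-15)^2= -225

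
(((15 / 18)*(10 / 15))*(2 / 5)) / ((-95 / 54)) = -12 / 95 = -0.13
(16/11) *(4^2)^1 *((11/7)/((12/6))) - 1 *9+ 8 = 121/7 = 17.29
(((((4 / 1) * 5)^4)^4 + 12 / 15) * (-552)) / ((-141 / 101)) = 60896051200000000000074336 / 235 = 259132132765957446808827.00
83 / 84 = 0.99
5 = 5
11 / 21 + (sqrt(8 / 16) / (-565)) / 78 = 11 / 21 -sqrt(2) / 88140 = 0.52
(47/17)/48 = 47/816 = 0.06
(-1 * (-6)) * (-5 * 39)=-1170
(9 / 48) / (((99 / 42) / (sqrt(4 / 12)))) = 7 * sqrt(3) / 264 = 0.05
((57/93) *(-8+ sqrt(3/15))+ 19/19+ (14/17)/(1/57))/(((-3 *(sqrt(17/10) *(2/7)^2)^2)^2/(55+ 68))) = 22453899895 *sqrt(5)/1720128+ 134020237768025/29242176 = 4612303.18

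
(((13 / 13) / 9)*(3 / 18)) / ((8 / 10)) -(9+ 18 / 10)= -11639 / 1080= -10.78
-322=-322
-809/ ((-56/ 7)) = 809/ 8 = 101.12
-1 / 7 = -0.14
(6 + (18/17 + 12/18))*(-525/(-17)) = 68950/289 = 238.58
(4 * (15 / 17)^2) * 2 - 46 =-11494 / 289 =-39.77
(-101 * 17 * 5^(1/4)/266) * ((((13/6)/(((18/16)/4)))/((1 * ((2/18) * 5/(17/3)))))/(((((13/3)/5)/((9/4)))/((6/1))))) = -1050804 * 5^(1/4)/133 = -11814.42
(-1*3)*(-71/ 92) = 213/ 92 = 2.32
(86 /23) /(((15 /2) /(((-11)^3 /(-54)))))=114466 /9315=12.29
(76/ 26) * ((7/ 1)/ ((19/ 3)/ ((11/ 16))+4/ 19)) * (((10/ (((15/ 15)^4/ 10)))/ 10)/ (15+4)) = 3135/ 2743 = 1.14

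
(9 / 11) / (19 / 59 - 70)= -531 / 45221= -0.01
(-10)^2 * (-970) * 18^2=-31428000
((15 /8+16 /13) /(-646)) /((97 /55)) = -55 /20176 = -0.00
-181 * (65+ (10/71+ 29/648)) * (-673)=365324373967/46008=7940453.27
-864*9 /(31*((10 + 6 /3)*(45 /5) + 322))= -3888 /6665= -0.58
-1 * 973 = -973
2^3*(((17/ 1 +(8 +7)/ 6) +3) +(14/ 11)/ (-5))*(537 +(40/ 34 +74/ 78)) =699724544/ 7293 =95944.68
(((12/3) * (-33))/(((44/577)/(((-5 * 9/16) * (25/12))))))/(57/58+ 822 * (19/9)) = 56473875/9667808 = 5.84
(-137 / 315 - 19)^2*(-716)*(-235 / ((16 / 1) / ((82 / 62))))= 3231925973693 / 615195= 5253498.44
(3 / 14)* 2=3 / 7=0.43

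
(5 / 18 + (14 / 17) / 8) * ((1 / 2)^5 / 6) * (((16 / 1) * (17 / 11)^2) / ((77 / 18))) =3961 / 223608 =0.02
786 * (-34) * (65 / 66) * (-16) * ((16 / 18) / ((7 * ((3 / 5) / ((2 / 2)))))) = 185286400 / 2079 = 89122.85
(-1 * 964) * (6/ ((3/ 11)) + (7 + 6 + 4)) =-37596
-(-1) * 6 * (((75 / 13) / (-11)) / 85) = -0.04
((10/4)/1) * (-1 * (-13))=65/2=32.50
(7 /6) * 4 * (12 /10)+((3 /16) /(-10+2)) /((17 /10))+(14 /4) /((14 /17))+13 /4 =13.09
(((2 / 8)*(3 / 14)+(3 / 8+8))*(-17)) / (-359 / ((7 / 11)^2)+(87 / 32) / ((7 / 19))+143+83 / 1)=224672 / 1024109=0.22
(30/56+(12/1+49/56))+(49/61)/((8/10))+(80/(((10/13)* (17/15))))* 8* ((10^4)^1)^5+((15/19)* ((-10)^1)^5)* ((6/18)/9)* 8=729001727999999999767855143587/9930312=73411764705882352917799.07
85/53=1.60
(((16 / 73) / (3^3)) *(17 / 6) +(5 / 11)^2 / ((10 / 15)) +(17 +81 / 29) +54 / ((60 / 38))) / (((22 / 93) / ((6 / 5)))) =349430522819 / 1267977150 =275.58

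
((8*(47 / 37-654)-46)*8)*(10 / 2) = -7796400 / 37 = -210713.51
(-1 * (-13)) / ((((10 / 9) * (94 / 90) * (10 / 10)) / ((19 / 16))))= 20007 / 1504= 13.30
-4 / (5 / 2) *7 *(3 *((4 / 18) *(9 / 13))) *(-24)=8064 / 65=124.06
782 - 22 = 760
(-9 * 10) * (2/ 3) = -60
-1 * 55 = -55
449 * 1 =449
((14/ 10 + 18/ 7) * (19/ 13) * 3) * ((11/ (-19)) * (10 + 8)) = -82566/ 455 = -181.46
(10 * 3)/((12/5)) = 25/2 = 12.50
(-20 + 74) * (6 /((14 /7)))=162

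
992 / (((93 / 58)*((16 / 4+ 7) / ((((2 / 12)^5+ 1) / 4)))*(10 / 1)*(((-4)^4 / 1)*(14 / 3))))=2929 / 2488320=0.00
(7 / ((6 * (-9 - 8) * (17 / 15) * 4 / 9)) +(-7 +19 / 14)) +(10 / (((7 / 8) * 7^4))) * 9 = -222898489 / 38857784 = -5.74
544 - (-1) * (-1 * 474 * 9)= -3722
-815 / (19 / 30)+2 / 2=-24431 / 19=-1285.84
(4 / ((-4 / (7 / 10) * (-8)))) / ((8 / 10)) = 7 / 64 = 0.11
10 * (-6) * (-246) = 14760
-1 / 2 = -0.50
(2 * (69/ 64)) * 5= 10.78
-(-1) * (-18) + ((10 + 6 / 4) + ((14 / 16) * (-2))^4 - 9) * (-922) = -10970.35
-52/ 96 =-0.54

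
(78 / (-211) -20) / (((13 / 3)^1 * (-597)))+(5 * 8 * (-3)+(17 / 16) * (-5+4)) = -1057256241 / 8733712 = -121.05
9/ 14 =0.64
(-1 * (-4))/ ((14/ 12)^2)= 144/ 49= 2.94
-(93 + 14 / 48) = -2239 / 24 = -93.29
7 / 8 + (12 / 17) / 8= 131 / 136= 0.96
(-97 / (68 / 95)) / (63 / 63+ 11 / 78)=-359385 / 3026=-118.77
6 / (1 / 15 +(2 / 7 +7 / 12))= 840 / 131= 6.41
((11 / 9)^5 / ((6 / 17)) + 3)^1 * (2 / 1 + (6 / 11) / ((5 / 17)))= 402879394 / 9743085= 41.35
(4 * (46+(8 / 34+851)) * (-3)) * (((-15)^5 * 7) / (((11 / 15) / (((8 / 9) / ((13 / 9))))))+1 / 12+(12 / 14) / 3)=116754078840493 / 2431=48027181752.57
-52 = -52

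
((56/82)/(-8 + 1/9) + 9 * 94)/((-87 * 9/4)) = -364808/84419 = -4.32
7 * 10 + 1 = 71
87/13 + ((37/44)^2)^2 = 350448445/48725248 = 7.19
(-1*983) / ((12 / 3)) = -983 / 4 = -245.75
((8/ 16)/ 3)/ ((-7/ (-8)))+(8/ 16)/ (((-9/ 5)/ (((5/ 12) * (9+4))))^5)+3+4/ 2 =-24313645686067/ 205705930752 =-118.20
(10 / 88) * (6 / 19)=15 / 418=0.04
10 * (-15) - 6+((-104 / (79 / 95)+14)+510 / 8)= -64247 / 316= -203.31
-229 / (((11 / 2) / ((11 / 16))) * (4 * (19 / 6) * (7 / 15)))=-10305 / 2128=-4.84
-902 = -902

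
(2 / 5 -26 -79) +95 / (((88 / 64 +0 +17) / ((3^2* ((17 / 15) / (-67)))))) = -1729929 / 16415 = -105.39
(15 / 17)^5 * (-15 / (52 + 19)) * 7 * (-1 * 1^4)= 79734375 / 100809847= 0.79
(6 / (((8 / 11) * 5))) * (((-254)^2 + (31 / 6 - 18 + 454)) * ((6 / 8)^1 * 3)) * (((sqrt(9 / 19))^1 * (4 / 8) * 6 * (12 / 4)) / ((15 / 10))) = 347261013 * sqrt(19) / 1520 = 995839.25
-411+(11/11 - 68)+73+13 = -392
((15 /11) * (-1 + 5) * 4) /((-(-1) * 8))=30 /11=2.73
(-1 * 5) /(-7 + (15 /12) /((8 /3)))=0.77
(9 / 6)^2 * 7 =63 / 4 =15.75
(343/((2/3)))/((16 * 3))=10.72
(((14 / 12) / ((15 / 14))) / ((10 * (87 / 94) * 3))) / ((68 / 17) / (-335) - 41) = -154301 / 161364555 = -0.00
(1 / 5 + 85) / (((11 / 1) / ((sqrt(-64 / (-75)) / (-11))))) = -1136*sqrt(3) / 3025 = -0.65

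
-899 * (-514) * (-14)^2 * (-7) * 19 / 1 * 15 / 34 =-90342433860 / 17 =-5314260815.29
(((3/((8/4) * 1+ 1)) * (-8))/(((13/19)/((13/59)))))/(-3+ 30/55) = 1672/1593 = 1.05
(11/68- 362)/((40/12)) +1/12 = -44255/408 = -108.47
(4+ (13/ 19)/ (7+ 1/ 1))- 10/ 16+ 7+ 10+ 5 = 1935/ 76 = 25.46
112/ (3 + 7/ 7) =28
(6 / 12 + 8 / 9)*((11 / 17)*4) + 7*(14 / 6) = 3049 / 153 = 19.93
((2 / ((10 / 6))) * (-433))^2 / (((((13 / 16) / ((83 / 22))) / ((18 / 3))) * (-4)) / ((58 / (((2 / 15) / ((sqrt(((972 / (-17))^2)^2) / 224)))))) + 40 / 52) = 224482654046797848 / 639570439715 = 350989.73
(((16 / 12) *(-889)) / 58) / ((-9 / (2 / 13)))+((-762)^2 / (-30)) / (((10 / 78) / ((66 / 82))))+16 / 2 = -121502.03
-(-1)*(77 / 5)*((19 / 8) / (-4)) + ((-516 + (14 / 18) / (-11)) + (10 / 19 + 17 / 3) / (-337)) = -53270962831 / 101423520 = -525.23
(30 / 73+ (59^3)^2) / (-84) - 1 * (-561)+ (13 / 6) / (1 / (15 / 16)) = -24633404026523 / 49056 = -502148646.99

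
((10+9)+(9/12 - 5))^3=205379/64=3209.05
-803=-803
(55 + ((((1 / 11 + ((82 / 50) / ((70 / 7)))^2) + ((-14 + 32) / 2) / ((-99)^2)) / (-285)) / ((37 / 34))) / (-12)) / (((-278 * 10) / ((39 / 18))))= -3079016563939589 / 71829323775000000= -0.04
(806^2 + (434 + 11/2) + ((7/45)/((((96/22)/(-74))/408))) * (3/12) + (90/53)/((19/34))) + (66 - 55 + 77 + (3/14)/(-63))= 5772220293961/8881740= 649897.46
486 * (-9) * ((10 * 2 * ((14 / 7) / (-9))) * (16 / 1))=311040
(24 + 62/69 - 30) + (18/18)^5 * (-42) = -3250/69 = -47.10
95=95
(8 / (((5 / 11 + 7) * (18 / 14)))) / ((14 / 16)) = 352 / 369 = 0.95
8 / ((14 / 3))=12 / 7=1.71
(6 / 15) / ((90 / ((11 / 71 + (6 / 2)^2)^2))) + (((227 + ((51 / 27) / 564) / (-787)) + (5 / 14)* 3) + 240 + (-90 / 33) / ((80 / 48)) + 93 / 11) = 736948191832649 / 1550614241484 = 475.26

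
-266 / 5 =-53.20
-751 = -751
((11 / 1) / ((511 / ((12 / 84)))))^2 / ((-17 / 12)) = -0.00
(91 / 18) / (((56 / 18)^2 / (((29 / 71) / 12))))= 0.02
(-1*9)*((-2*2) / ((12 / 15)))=45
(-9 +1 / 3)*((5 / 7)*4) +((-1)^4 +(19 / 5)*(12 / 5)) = -7687 / 525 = -14.64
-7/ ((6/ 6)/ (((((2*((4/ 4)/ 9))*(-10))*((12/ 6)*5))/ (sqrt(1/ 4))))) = 2800/ 9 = 311.11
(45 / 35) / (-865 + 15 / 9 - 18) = -27 / 18508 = -0.00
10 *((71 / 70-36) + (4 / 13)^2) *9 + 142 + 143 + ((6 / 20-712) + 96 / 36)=-126494413 / 35490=-3564.23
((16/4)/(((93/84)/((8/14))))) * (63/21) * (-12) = -2304/31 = -74.32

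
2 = 2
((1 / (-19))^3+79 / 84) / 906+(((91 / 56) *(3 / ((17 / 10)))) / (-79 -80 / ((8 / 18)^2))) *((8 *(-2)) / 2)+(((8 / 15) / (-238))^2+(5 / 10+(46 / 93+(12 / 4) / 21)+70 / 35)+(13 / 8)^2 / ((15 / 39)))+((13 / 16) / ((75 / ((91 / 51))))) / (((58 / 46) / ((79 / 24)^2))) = 10.22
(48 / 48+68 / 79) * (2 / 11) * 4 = 1176 / 869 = 1.35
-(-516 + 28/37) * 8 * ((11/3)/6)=2518.97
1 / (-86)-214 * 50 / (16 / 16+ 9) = -1070.01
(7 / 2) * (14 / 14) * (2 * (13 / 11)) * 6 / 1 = 546 / 11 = 49.64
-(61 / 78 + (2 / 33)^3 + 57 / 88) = -5344555 / 3737448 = -1.43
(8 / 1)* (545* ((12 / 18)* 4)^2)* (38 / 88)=1325440 / 99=13388.28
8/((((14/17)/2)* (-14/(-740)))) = 50320/49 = 1026.94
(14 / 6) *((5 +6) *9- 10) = 623 / 3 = 207.67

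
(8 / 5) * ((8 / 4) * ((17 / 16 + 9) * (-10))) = -322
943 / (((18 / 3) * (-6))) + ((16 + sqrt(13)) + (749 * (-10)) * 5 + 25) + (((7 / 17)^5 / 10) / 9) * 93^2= -9567181390609 / 255574260 + sqrt(13)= -37430.45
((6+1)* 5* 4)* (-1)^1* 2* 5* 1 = -1400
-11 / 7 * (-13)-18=17 / 7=2.43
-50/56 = -25/28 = -0.89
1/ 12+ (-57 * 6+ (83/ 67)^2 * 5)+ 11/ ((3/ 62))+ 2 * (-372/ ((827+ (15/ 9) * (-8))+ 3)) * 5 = -1471080263/ 13197660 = -111.47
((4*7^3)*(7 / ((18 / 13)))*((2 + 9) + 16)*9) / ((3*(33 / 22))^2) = 249704 / 3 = 83234.67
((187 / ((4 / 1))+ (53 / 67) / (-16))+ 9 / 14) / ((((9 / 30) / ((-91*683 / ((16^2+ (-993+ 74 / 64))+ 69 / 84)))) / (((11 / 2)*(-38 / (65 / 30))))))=-2839928725480 / 2206243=-1287223.90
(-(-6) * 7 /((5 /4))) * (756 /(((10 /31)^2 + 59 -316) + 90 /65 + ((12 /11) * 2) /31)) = -17453820384 /175517305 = -99.44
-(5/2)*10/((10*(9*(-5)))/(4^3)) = 32/9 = 3.56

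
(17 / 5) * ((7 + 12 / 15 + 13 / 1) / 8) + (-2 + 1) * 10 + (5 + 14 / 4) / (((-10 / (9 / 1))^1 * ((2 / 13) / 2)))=-100.61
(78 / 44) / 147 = 13 / 1078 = 0.01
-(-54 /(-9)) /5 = -6 /5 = -1.20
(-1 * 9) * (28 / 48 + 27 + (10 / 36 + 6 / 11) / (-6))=-16303 / 66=-247.02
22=22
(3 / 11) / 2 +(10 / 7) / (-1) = -199 / 154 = -1.29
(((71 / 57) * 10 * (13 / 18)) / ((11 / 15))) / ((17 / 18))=46150 / 3553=12.99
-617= -617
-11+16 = 5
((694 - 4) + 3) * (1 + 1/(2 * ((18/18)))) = 2079/2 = 1039.50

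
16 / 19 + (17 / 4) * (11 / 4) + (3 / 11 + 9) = 72907 / 3344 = 21.80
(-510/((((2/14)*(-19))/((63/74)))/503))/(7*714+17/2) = 6654690/414067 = 16.07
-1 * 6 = -6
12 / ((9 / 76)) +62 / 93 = 102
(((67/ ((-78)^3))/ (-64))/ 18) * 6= 67/ 91113984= 0.00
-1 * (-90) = 90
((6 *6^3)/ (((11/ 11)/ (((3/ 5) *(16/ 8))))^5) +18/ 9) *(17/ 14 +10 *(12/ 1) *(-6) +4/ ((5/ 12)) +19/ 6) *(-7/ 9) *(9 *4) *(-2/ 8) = -15947585.81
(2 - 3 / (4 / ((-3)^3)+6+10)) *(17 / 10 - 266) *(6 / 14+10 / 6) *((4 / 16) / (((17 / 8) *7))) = -1502105 / 89131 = -16.85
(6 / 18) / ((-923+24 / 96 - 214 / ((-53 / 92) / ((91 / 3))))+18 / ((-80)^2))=169600 / 5263651831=0.00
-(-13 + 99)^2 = -7396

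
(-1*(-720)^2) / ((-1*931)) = 518400 / 931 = 556.82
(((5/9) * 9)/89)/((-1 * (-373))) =5/33197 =0.00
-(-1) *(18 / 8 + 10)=49 / 4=12.25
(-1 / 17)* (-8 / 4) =2 / 17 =0.12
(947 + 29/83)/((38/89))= 3499035/1577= 2218.79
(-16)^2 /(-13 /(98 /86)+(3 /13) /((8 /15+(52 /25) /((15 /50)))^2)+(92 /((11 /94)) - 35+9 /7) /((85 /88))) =709689344 /2128017875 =0.33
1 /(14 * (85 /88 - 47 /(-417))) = 18348 /277067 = 0.07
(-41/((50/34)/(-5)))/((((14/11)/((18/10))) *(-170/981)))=-3981879/3500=-1137.68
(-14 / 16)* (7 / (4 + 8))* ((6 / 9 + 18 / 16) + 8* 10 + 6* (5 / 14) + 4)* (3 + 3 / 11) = -9401 / 64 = -146.89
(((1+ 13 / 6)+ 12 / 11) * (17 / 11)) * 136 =324836 / 363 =894.87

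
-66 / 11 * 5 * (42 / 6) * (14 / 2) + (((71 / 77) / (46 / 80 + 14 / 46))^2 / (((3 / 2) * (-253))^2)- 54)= -6440081124980564 / 4225775037561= -1524.00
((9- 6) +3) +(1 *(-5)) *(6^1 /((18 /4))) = -2 /3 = -0.67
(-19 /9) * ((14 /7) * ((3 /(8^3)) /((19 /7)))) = -0.01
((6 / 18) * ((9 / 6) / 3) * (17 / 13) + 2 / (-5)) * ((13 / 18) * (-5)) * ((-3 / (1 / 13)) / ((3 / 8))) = -1846 / 27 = -68.37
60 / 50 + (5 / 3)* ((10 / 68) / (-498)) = 304651 / 253980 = 1.20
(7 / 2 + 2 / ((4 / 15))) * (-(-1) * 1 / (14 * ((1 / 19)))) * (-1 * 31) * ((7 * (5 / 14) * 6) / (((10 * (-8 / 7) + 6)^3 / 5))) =1253175 / 5776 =216.96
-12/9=-4/3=-1.33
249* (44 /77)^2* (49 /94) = 1992 /47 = 42.38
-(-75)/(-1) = -75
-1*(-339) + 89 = 428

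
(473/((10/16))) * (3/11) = 1032/5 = 206.40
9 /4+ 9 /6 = 15 /4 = 3.75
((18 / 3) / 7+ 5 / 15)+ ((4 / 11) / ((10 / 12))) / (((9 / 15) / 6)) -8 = -565 / 231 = -2.45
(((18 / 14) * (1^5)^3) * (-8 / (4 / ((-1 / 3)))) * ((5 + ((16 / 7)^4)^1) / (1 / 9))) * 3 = 12561642 / 16807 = 747.41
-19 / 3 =-6.33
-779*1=-779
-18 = -18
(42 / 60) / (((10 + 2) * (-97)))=-7 / 11640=-0.00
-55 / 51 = -1.08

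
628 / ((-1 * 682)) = -314 / 341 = -0.92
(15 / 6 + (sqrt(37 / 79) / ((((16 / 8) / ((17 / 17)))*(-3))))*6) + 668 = 1341 / 2 - sqrt(2923) / 79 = 669.82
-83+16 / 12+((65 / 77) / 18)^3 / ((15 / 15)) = -217437262615 / 2662500456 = -81.67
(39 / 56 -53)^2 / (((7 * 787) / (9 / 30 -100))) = -8553303877 / 172762240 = -49.51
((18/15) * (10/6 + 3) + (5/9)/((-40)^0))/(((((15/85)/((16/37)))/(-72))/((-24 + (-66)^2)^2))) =-20380863150.36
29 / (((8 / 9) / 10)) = 1305 / 4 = 326.25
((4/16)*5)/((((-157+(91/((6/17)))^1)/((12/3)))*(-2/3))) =-9/121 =-0.07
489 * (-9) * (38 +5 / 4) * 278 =-96043023 / 2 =-48021511.50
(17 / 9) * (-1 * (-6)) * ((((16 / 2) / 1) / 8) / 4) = 17 / 6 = 2.83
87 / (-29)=-3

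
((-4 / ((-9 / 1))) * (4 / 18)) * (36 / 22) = 16 / 99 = 0.16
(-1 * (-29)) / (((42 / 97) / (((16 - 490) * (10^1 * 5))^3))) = -6241134181500000 / 7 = -891590597357142.86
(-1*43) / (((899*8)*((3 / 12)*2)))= -43 / 3596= -0.01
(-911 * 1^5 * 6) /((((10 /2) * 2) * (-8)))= 2733 /40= 68.32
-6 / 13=-0.46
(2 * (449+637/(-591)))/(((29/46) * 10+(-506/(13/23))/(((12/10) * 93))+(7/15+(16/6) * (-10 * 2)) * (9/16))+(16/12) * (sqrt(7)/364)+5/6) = -1684827535032033712320/57590485013482974899-201541704126796800 * sqrt(7)/57590485013482974899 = -29.26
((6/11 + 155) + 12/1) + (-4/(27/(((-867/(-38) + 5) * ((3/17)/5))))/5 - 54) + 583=556812596/799425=696.52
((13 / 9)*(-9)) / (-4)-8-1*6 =-43 / 4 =-10.75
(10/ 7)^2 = 100/ 49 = 2.04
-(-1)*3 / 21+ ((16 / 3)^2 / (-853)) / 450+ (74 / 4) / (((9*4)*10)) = 37564579 / 193460400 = 0.19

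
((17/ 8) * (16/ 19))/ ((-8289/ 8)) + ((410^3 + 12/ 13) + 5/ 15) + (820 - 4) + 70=141109500293155/ 2047383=68921887.25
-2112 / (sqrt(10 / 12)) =-2112 * sqrt(30) / 5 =-2313.58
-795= -795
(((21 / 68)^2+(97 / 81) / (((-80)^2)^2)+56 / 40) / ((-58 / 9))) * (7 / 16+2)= -18639549292429 / 32955432960000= -0.57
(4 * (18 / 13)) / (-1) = -72 / 13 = -5.54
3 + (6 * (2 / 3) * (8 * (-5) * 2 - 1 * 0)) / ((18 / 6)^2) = -293 / 9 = -32.56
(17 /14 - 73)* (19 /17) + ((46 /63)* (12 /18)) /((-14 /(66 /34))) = -1203997 /14994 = -80.30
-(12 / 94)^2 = -36 / 2209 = -0.02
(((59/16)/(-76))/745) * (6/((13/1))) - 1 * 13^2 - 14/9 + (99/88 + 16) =-8131256413/52996320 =-153.43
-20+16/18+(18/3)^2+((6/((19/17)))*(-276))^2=7132870808/3249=2195404.99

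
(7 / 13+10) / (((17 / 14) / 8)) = 69.43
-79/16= -4.94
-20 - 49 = -69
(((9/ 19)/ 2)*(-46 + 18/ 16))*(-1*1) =3231/ 304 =10.63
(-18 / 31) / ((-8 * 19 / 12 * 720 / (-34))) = -51 / 23560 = -0.00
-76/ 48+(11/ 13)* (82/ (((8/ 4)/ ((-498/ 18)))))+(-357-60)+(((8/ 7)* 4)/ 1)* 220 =-135659/ 364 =-372.69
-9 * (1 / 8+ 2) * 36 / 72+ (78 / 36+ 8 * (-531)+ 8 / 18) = -612713 / 144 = -4254.95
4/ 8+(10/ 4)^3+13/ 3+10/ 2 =611/ 24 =25.46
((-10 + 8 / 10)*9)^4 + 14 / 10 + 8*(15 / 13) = 381895740983 / 8125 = 47002552.74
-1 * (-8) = 8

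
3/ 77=0.04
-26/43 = -0.60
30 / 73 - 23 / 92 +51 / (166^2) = 163753 / 1005794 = 0.16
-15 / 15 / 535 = -1 / 535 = -0.00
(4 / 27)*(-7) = -28 / 27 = -1.04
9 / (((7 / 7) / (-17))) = -153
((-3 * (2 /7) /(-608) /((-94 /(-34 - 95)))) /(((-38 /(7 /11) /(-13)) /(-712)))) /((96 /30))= -2238795 /23889536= -0.09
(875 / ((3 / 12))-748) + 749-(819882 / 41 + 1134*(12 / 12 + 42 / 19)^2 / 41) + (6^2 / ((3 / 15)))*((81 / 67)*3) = -15993978165 / 991667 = -16128.38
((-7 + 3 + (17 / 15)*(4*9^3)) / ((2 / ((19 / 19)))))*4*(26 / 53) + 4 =3242.52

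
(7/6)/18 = 7/108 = 0.06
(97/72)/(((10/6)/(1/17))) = 97/2040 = 0.05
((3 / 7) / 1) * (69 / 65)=207 / 455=0.45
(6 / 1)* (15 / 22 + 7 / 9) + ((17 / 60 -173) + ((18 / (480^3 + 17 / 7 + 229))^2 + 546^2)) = 1515581760809176913846 / 5086663464982275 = 297952.04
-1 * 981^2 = -962361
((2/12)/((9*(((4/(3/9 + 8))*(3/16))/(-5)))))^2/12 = 15625/177147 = 0.09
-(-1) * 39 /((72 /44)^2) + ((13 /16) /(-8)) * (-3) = 51389 /3456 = 14.87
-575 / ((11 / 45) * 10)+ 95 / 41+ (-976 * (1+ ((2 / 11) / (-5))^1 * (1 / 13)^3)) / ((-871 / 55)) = -295640351679 / 1726055474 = -171.28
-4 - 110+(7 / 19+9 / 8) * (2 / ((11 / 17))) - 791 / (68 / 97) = -4397627 / 3553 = -1237.72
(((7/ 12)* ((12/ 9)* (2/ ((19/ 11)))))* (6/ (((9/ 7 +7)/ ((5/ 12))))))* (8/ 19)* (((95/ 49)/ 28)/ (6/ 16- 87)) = -200/ 2186919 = -0.00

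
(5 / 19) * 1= 5 / 19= 0.26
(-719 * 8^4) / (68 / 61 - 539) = 179646464 / 32811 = 5475.19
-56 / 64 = -7 / 8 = -0.88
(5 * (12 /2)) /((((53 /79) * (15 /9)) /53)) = 1422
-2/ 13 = -0.15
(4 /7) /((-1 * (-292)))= 1 /511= 0.00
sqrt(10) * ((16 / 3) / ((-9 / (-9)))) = 16 * sqrt(10) / 3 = 16.87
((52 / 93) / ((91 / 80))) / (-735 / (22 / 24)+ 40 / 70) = -0.00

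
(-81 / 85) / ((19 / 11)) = -891 / 1615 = -0.55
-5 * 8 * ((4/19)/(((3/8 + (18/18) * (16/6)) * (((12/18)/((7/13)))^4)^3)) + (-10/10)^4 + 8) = -186241535226386206335/517031105038098352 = -360.21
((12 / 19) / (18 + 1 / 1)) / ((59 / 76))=48 / 1121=0.04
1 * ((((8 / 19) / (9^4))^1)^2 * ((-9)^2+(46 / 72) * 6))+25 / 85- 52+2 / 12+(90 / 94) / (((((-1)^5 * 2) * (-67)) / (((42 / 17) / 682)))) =-43861358356108413595 / 851029261838050779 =-51.54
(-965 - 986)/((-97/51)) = 99501/97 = 1025.78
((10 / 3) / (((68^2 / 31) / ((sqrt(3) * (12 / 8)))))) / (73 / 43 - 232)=-6665 * sqrt(3) / 45791472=-0.00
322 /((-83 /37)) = -11914 /83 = -143.54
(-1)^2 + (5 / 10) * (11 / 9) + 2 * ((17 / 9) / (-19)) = 161 / 114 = 1.41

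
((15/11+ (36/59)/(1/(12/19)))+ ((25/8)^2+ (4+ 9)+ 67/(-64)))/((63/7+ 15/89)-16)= -824156821/239911936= -3.44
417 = 417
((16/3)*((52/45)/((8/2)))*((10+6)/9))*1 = 3328/1215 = 2.74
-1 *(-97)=97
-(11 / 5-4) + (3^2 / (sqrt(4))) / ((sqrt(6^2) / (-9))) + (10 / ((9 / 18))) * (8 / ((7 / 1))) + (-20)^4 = 22402507 / 140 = 160017.91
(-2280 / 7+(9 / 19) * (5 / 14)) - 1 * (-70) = -67975 / 266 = -255.55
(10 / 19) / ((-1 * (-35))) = 2 / 133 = 0.02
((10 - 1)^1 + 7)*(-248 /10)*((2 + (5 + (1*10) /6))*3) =-51584 /5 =-10316.80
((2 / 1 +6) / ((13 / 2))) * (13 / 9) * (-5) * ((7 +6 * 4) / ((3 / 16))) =-1469.63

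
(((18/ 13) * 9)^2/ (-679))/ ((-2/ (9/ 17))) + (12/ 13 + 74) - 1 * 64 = 21426476/ 1950767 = 10.98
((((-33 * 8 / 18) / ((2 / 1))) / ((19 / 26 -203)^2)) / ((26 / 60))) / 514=-0.00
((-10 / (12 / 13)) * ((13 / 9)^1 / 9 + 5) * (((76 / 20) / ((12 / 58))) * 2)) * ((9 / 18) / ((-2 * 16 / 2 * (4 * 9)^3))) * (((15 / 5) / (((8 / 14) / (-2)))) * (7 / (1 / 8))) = -0.81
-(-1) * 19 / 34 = 19 / 34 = 0.56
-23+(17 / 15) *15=-6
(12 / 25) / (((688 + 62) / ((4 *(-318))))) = -2544 / 3125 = -0.81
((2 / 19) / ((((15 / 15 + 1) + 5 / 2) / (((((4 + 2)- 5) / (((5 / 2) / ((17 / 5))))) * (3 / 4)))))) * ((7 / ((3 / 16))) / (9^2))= 3808 / 346275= 0.01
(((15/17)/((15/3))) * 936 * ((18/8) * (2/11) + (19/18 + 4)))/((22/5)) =421980/2057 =205.14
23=23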